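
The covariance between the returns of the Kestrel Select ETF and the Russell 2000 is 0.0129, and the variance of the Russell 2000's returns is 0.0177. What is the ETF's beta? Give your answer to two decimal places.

β = Cov(Rp, Rm) / Var(Rm) = 0.0129 / 0.0177 = 0.7288

0.73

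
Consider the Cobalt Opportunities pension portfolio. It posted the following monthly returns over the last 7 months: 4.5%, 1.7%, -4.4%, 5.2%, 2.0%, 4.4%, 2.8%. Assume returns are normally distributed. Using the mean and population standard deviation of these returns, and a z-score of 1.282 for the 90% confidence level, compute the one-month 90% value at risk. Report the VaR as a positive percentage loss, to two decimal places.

Mean return r̄ = 16.20 / 7 = 2.3143%
Population σ = √[Σ(r − r̄)² / 7] = √[63.2486 / 7] = √9.0355 = 3.0059%
VaR = −(r̄ − z·σ) = −(2.3143 − 1.282 × 3.0059) = −(-1.5393) = 1.5393%

1.54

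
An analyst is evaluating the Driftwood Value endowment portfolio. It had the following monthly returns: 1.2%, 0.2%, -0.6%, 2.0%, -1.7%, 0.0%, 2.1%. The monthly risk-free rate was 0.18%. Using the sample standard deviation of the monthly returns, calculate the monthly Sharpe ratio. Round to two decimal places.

r̄ = (1.2 + 0.2 − 0.6 + 2 − 1.7 + 0 + 2.1) / 7 = 3.20 / 7 = 0.4571%
Σ(r − r̄)² = 11.6771; sample σ = √(11.6771/6) = 1.3951%
Sharpe = (r̄ − rf) / σ = (0.4571 − 0.18) / 1.3951 = 0.2771 / 1.3951 = 0.1986

0.20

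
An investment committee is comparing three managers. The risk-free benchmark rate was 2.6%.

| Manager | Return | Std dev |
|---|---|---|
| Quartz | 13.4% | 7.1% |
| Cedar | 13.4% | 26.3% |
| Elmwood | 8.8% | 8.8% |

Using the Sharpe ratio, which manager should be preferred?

Quartz

Quartz: Sharpe ratio = (13.4% − 2.6%) / 7.1% = 1.521
Cedar: Sharpe ratio = (13.4% − 2.6%) / 26.3% = 0.411
Elmwood: Sharpe ratio = (8.8% − 2.6%) / 8.8% = 0.705
Highest: Quartz (1.521).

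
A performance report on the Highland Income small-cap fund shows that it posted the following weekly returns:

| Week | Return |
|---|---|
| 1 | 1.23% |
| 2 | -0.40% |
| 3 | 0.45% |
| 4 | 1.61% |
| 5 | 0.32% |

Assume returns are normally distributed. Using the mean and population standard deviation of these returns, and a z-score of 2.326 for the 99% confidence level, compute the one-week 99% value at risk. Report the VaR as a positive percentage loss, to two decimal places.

Mean return r̄ = 3.210 / 5 = 0.6420%
Σ(r − r̄)² = 2.5091; population σ = √(2.5091/5) = 0.7084%
VaR = −(r̄ − z·σ) = −(0.6420 − 2.326 × 0.7084) = −(-1.0057) = 1.0057%

1.01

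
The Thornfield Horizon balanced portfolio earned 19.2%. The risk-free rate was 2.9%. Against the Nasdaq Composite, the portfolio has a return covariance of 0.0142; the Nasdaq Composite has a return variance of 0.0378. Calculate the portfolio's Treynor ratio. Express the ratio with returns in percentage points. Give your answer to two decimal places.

43.39

β = Cov / Var = 0.0142 / 0.0378 = 0.3757
Treynor = (Rp − Rf) / β = (19.2% − 2.9%) / 0.3757 = 16.30 / 0.3757 = 43.3857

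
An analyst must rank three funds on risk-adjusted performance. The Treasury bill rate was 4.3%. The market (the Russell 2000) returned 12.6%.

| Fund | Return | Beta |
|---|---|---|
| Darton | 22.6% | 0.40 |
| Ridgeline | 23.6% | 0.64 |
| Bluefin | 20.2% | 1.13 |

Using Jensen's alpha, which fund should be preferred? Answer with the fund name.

Darton

Darton: α = 22.6% − [4.3% + 0.40 × (12.6% − 4.3%)] = 14.980
Ridgeline: α = 23.6% − [4.3% + 0.64 × (12.6% − 4.3%)] = 13.988
Bluefin: α = 20.2% − [4.3% + 1.13 × (12.6% − 4.3%)] = 6.521
Highest: Darton (14.980).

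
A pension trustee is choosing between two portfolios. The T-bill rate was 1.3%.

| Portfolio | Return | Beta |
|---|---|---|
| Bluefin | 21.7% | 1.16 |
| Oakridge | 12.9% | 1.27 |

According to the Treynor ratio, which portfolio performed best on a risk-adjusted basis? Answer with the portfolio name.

Bluefin

Bluefin: Treynor = (21.7% − 1.3%) / 1.16 = 17.586
Oakridge: Treynor = (12.9% − 1.3%) / 1.27 = 9.134
Highest: Bluefin (17.586).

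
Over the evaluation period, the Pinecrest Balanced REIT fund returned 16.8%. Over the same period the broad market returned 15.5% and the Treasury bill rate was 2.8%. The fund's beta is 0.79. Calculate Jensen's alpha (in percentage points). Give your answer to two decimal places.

3.97

CAPM expected return = Rf + β(Rm − Rf) = 2.8% + 0.79 × (15.5% − 2.8%) = 2.8 + 0.79 × 12.70 = 12.8330%
Jensen's α = Rp − E[R] = 16.8% − 12.8330% = 3.9670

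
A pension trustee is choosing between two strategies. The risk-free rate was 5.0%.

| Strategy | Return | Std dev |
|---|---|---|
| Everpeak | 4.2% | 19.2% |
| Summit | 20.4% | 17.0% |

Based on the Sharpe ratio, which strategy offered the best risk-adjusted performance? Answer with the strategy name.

Everpeak: Sharpe ratio = (4.2% − 5.0%) / 19.2% = -0.042
Summit: Sharpe ratio = (20.4% − 5.0%) / 17.0% = 0.906
Highest: Summit (0.906).

Summit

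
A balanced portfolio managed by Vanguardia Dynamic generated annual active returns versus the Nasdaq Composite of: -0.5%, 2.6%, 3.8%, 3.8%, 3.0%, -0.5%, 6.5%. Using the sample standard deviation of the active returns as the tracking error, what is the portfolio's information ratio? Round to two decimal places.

μ = (-0.5 + 2.6 + 3.8 + 3.8 + 3 − 0.5 + 6.5) / 7 = 2.6714%
Σ(r − μ)² = (-0.5 − 2.6714)² + (2.6 − 2.6714)² + … = 37.4343
sample σ = √(37.4343 / 6) = √6.2391 = 2.4978%
IR = μ / tracking error = 2.6714 / 2.4978 = 1.0695

1.07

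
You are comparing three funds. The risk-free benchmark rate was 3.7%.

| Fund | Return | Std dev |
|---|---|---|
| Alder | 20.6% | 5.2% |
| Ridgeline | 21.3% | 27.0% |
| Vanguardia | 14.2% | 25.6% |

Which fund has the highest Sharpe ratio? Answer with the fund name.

Alder

Alder: Sharpe ratio = (20.6% − 3.7%) / 5.2% = 3.250
Ridgeline: Sharpe ratio = (21.3% − 3.7%) / 27.0% = 0.652
Vanguardia: Sharpe ratio = (14.2% − 3.7%) / 25.6% = 0.410
Highest: Alder (3.250).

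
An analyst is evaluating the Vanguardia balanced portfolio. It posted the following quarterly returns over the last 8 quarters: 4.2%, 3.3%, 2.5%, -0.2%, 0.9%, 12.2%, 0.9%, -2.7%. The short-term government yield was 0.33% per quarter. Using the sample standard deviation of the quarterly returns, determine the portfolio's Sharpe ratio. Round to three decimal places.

μ = (4.2 + 3.3 + 2.5 − 0.2 + 0.9 + 12.2 + 0.9 − 2.7) / 8 = 2.6375%
Σ(r − μ)² = 136.9188; sample σ = √(136.9188/7) = 4.4226%
Sharpe = (μ − rf) / σ = (2.6375 − 0.33) / 4.4226 = 2.3075 / 4.4226 = 0.5218

0.522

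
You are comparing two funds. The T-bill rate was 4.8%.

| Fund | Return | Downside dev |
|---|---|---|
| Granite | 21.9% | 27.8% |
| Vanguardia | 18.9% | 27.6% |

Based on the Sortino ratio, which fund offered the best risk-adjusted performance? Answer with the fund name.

Granite: Sortino ratio = (21.9% − 4.8%) / 27.8% = 0.615
Vanguardia: Sortino ratio = (18.9% − 4.8%) / 27.6% = 0.511
Highest: Granite (0.615).

Granite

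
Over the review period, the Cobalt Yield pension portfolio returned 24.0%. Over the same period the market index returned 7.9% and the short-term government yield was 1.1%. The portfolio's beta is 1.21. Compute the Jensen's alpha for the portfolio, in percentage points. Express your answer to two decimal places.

14.67

CAPM expected return = Rf + β(Rm − Rf) = 1.1% + 1.21 × (7.9% − 1.1%) = 1.1 + 1.21 × 6.80 = 9.3280%
Jensen's α = Rp − E[R] = 24.0% − 9.3280% = 14.6720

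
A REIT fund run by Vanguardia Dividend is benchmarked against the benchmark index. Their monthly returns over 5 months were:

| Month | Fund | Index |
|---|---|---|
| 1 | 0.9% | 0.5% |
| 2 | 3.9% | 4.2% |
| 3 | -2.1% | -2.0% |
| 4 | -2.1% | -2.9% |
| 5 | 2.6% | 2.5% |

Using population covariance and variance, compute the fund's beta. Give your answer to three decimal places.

r̄p = 0.6400%,  r̄m = 0.4600%
Cov = Σ(rp − r̄p)(rm − r̄m) / 5 = 6.4296
Var(rm) = Σ(rm − r̄m)² / 5 = 7.0984
β = Cov / Var = 6.4296 / 7.0984 = 0.9058

0.906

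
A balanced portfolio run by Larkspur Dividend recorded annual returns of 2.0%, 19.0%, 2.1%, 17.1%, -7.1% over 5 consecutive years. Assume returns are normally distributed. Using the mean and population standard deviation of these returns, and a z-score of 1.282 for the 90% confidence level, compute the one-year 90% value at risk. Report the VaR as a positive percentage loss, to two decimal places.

6.11

Mean return r̄ = 33.10 / 5 = 6.6200%
Population σ = √[Σ(r − r̄)² / 5] = √[493.1080 / 5] = √98.6216 = 9.9308%
VaR = −(r̄ − z·σ) = −(6.6200 − 1.282 × 9.9308) = −(-6.1113) = 6.1113%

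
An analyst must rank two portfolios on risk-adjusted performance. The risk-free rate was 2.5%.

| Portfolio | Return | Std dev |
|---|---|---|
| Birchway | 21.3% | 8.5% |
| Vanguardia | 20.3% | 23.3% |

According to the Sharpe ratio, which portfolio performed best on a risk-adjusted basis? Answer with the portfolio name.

Birchway: Sharpe ratio = (21.3% − 2.5%) / 8.5% = 2.212
Vanguardia: Sharpe ratio = (20.3% − 2.5%) / 23.3% = 0.764
Highest: Birchway (2.212).

Birchway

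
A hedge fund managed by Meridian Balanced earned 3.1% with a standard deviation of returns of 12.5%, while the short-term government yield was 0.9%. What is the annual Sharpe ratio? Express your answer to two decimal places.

0.18

Sharpe = (Rp − Rf) / σp = (3.1% − 0.9%) / 12.5% = 2.20% / 12.5% = 0.1760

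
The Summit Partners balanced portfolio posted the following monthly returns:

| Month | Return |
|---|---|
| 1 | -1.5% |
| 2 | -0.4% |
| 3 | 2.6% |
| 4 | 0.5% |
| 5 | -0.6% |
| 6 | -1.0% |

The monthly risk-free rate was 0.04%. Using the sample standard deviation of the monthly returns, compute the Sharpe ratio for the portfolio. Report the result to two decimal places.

Mean return r̄ = -0.40 / 6 = -0.0667%
Σ(r − r̄)² = 10.7533; sample σ = √(10.7533/5) = 1.4665%
Sharpe = (r̄ − rf) / σ = (-0.0667 − 0.04) / 1.4665 = -0.1067 / 1.4665 = -0.0728

-0.07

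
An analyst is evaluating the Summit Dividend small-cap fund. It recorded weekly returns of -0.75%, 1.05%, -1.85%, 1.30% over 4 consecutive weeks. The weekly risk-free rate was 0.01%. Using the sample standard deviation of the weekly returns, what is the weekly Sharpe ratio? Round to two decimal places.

-0.05

r̄ = (-0.75 + 1.05 − 1.85 + 1.3) / 4 = -0.0625%
Σ(r − r̄)² = (-0.75 − (-0.0625))² + (1.05 − (-0.0625))² + (-1.85 − (-0.0625))² + … = 6.7619
sample σ = √(6.7619 / 3) = √2.2540 = 1.5013%
Sharpe = (r̄ − rf) / σ = (-0.0625 − 0.01) / 1.5013 = -0.0725 / 1.5013 = -0.0483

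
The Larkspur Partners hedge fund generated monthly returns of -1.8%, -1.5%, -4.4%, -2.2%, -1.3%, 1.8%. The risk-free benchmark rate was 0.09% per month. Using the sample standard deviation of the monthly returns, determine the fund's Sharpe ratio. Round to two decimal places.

r̄ = (-1.8 − 1.5 − 4.4 − 2.2 − 1.3 + 1.8) / 6 = -9.40 / 6 = -1.5667%
Σ(r − r̄)² = (-1.8 − (-1.5667))² + (-1.5 − (-1.5667))² + … = 19.8933
σ = √[19.8933 / 5] = 1.9947%
Sharpe = (r̄ − rf) / σ = (-1.5667 − 0.09) / 1.9947 = -1.6567 / 1.9947 = -0.8306

-0.83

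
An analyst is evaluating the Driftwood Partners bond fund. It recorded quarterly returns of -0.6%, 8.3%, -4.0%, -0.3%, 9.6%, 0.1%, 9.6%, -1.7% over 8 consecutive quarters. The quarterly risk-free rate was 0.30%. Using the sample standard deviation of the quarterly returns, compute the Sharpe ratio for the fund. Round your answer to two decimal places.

r̄ = (-0.6 + 8.3 − 4 − 0.3 + 9.6 + 0.1 + 9.6 − 1.7) / 8 = 21.00 / 8 = 2.6250%
Sample σ = √[Σ(r − r̄)² / 7] = √[217.4350 / 7] = √31.0621 = 5.5733%
Sharpe = (r̄ − rf) / σ = (2.6250 − 0.3) / 5.5733 = 2.3250 / 5.5733 = 0.4172

0.42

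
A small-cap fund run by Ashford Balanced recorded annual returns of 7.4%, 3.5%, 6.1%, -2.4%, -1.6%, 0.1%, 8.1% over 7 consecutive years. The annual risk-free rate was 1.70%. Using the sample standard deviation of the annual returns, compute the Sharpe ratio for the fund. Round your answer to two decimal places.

r̄ = (7.4 + 3.5 + 6.1 − 2.4 − 1.6 + 0.1 + 8.1) / 7 = 3.0286%
Σ(r − r̄)² = (7.4 − 3.0286)² + (3.5 − 3.0286)² + (6.1 − 3.0286)² + … = 113.9543
σ = √[113.9543 / 6] = 4.3580%
Sharpe = (r̄ − rf) / σ = (3.0286 − 1.7) / 4.3580 = 1.3286 / 4.3580 = 0.3049

0.30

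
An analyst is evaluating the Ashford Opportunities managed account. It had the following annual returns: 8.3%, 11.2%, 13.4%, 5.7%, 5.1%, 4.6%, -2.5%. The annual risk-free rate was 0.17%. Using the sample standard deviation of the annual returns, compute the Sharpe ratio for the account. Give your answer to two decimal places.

r̄ = (8.3 + 11.2 + 13.4 + 5.7 + 5.1 + 4.6 − 2.5) / 7 = 6.5429%
Σ(r − r̄)² = (8.3 − 6.5429)² + (11.2 − 6.5429)² + … = 160.1371
σ = √[160.1371 / 6] = 5.1662%
Sharpe = (r̄ − rf) / σ = (6.5429 − 0.17) / 5.1662 = 6.3729 / 5.1662 = 1.2336

1.23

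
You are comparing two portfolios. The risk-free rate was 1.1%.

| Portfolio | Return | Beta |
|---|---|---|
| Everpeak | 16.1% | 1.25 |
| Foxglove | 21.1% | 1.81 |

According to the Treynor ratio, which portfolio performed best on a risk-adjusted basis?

Everpeak

Everpeak: Treynor = (16.1% − 1.1%) / 1.25 = 12.000
Foxglove: Treynor = (21.1% − 1.1%) / 1.81 = 11.050
Highest: Everpeak (12.000).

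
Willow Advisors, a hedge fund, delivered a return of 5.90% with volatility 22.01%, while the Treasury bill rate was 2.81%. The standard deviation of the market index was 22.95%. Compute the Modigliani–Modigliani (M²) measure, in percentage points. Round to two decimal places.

Sharpe = (Rp − Rf) / σp = (5.90% − 2.81%) / 22.01% = 0.1404
M² = Rf + Sharpe × σm = 2.81% + 0.1404 × 22.95% = 6.0322%

6.03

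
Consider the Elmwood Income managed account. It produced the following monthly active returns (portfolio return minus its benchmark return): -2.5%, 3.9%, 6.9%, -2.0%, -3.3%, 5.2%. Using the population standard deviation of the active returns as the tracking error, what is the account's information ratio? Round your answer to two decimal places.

r̄ = (-2.5 + 3.9 + 6.9 − 2 − 3.3 + 5.2) / 6 = 1.3667%
Σ(r − r̄)² = 99.7933; population σ = √(99.7933/6) = 4.0783%
IR = r̄ / tracking error = 1.3667 / 4.0783 = 0.3351

0.34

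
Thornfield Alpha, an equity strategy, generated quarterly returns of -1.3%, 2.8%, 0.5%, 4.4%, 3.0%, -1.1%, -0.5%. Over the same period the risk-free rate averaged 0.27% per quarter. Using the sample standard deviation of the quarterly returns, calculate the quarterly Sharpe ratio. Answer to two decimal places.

0.37

Mean return r̄ = 7.80 / 7 = 1.1143%
Sample std dev = √[30.9086 / 6] = 2.2697%
Sharpe = (r̄ − rf) / σ = (1.1143 − 0.27) / 2.2697 = 0.8443 / 2.2697 = 0.3720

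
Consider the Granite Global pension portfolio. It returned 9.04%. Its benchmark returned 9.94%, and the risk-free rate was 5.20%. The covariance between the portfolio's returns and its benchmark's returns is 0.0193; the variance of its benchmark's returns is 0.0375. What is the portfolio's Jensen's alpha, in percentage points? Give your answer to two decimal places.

1.40

β = Cov / Var = 0.0193 / 0.0375 = 0.5147
E[R] = Rf + β(Rm − Rf) = 5.20% + 0.5147 × (9.94% − 5.20%) = 7.6397%
α = Rp − E[R] = 9.04% − 7.6397% = 1.4003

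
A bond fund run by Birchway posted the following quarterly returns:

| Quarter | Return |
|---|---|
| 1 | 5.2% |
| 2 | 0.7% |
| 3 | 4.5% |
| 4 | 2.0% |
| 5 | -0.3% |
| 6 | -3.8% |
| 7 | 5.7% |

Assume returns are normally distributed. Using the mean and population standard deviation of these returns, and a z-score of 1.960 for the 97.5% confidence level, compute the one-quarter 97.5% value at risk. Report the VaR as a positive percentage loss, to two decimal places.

Mean return r̄ = 14.00 / 7 = 2.0000%
Population σ = √[Σ(r − r̄)² / 7] = √[70.8000 / 7] = √10.1143 = 3.1803%
VaR = −(r̄ − z·σ) = −(2.0000 − 1.960 × 3.1803) = −(-4.2334) = 4.2334%

4.23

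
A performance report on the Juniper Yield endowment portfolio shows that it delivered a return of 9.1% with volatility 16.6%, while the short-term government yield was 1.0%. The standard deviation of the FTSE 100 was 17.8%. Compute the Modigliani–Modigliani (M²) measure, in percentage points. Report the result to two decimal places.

Sharpe = (Rp − Rf) / σp = (9.1% − 1.0%) / 16.6% = 0.4880
M² = Rf + Sharpe × σm = 1.0% + 0.4880 × 17.8% = 9.6864%

9.69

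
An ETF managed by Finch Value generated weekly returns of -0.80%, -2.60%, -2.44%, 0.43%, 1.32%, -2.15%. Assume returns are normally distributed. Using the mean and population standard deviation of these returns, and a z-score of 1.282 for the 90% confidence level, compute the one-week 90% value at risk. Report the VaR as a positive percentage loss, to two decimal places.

μ = (-0.8 − 2.6 − 2.44 + 0.43 + 1.32 − 2.15) / 6 = -1.0400%
Σ(r − μ)² = (-0.8 − (-1.0400))² + (-2.6 − (-1.0400))² + … = 13.4138
population σ = √(13.4138 / 6) = √2.2356 = 1.4952%
VaR = −(μ − z·σ) = −(-1.0400 − 1.282 × 1.4952) = −(-2.9568) = 2.9568%

2.96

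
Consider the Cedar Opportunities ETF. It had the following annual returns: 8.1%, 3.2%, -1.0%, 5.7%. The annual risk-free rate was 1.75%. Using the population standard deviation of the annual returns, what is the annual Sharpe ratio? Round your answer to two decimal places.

0.67

μ = (8.1 + 3.2 − 1 + 5.7) / 4 = 16.00 / 4 = 4.0000%
Σ(r − μ)² = 45.3400; population σ = √(45.3400/4) = 3.3667%
Sharpe = (μ − rf) / σ = (4.0000 − 1.75) / 3.3667 = 2.2500 / 3.3667 = 0.6683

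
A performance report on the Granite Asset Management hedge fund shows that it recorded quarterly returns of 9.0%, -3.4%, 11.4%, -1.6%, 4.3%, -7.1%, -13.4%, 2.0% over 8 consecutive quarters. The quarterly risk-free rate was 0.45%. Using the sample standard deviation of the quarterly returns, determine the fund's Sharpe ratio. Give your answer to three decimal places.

-0.036

r̄ = (9 − 3.4 + 11.4 − 1.6 + 4.3 − 7.1 − 13.4 + 2) / 8 = 0.1500%
Σ(r − r̄)² = (9 − 0.1500)² + (-3.4 − 0.1500)² + (11.4 − 0.1500)² + … = 477.3600
sample σ = √(477.3600 / 7) = √68.1943 = 8.2580%
Sharpe = (r̄ − rf) / σ = (0.1500 − 0.45) / 8.2580 = -0.3000 / 8.2580 = -0.0363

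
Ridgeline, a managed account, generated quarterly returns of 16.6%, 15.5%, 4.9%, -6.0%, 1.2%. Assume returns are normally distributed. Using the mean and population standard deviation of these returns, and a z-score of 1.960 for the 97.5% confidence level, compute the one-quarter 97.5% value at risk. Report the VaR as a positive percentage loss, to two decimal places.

r̄ = (16.6 + 15.5 + 4.9 − 6 + 1.2) / 5 = 32.20 / 5 = 6.4400%
Population σ = √[Σ(r − r̄)² / 5] = √[369.8920 / 5] = √73.9784 = 8.6011%
VaR = −(r̄ − z·σ) = −(6.4400 − 1.960 × 8.6011) = −(-10.4182) = 10.4182%

10.42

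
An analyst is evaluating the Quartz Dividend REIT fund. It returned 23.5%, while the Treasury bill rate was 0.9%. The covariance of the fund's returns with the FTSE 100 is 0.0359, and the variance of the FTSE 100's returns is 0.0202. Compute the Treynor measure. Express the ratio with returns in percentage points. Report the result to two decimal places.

12.72

β = Cov / Var = 0.0359 / 0.0202 = 1.7772
Treynor = (Rp − Rf) / β = (23.5% − 0.9%) / 1.7772 = 22.60 / 1.7772 = 12.7166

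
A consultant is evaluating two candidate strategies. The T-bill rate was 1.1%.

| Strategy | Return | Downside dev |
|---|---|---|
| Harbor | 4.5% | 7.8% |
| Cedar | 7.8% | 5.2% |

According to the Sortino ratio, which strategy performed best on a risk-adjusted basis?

Cedar

Harbor: Sortino ratio = (4.5% − 1.1%) / 7.8% = 0.436
Cedar: Sortino ratio = (7.8% − 1.1%) / 5.2% = 1.288
Highest: Cedar (1.288).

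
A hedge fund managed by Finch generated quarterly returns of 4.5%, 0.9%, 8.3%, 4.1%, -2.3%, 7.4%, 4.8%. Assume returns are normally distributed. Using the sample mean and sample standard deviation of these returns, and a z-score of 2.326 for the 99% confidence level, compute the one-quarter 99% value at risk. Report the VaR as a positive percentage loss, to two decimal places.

4.55

μ = (4.5 + 0.9 + 8.3 + 4.1 − 2.3 + 7.4 + 4.8) / 7 = 3.9571%
Sample σ = √[Σ(r − μ)² / 6] = √[80.2371 / 6] = √13.3729 = 3.6569%
VaR = −(μ − z·σ) = −(3.9571 − 2.326 × 3.6569) = −(-4.5488) = 4.5488%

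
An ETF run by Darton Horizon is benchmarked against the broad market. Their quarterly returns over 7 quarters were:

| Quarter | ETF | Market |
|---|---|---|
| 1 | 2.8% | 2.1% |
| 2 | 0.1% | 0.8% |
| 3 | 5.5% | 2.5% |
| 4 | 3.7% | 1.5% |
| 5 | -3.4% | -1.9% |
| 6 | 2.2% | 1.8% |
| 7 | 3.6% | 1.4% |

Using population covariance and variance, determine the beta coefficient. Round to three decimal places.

1.861

r̄p = 2.0714%,  r̄m = 1.1714%
Cov = Σ(rp − r̄p)(rm − r̄m) / 7 = 3.3906
Var(rm) = Σ(rm − r̄m)² / 7 = 1.8220
β = Cov / Var = 3.3906 / 1.8220 = 1.8609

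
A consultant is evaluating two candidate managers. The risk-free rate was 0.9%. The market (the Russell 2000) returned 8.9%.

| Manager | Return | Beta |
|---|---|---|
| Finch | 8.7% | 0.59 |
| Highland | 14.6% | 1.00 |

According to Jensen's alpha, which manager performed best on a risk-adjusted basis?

Finch: α = 8.7% − [0.9% + 0.59 × (8.9% − 0.9%)] = 3.080
Highland: α = 14.6% − [0.9% + 1.00 × (8.9% − 0.9%)] = 5.700
Highest: Highland (5.700).

Highland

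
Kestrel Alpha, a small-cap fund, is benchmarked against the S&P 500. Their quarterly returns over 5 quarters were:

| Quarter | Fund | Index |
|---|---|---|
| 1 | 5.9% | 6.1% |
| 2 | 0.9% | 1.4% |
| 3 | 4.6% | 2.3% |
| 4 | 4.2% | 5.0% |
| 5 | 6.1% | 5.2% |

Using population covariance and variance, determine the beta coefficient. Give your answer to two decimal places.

0.83

r̄p = 4.3400%,  r̄m = 4.0000%
Cov = Σ(rp − r̄p)(rm − r̄m) / 5 = 2.7500
Var(rm) = Σ(rm − r̄m)² / 5 = 3.3000
β = Cov / Var = 2.7500 / 3.3000 = 0.8333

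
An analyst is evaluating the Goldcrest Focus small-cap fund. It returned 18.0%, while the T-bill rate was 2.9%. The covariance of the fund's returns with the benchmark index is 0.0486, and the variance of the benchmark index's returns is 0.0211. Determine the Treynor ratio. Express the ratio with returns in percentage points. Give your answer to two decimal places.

β = Cov / Var = 0.0486 / 0.0211 = 2.3033
Treynor = (Rp − Rf) / β = (18.0% − 2.9%) / 2.3033 = 15.10 / 2.3033 = 6.5558

6.56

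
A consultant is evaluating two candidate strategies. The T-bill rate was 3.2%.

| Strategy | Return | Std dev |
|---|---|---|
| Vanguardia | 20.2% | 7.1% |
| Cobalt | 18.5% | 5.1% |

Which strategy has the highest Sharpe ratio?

Vanguardia: Sharpe ratio = (20.2% − 3.2%) / 7.1% = 2.394
Cobalt: Sharpe ratio = (18.5% − 3.2%) / 5.1% = 3.000
Highest: Cobalt (3.000).

Cobalt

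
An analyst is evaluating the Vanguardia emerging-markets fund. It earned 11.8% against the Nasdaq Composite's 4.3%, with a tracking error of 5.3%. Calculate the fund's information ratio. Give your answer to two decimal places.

IR = (Rp − Rb) / TE = (11.8% − 4.3%) / 5.3% = 7.50% / 5.3% = 1.4151

1.42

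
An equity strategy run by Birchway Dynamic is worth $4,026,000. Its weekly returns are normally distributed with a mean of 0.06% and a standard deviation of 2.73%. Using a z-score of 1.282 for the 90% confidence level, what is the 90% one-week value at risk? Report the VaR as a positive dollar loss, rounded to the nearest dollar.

$138,489

Return at the 90% tail: μ − z·σ = 0.06% − 1.282 × 2.73% = 0.06 − 3.49986 = -3.43986%
VaR = −(-3.43986%) × $4,026,000 = 3.43986% × $4,026,000 = $138,489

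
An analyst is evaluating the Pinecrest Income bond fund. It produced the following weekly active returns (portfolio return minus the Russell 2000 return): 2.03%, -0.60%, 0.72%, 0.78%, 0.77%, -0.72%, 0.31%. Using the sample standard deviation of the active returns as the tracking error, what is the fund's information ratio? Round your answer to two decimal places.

r̄ = (2.03 − 0.6 + 0.72 + 0.78 + 0.77 − 0.72 + 0.31) / 7 = 3.290 / 7 = 0.4700%
Σ(r − r̄)² = 5.2688; sample σ = √(5.2688/6) = 0.9371%
IR = r̄ / tracking error = 0.4700 / 0.9371 = 0.5015

0.50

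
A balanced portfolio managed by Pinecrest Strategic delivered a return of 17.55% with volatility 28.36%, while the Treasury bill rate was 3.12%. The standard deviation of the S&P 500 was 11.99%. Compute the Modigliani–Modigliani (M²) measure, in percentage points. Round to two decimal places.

9.22

Sharpe = (Rp − Rf) / σp = (17.55% − 3.12%) / 28.36% = 0.5088
M² = Rf + Sharpe × σm = 3.12% + 0.5088 × 11.99% = 9.2205%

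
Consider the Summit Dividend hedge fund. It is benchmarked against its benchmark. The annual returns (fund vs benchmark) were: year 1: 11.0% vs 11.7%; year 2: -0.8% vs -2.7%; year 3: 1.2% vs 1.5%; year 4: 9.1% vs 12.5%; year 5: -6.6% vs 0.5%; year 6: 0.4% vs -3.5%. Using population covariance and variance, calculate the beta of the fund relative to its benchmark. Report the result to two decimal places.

r̄p = 2.3833%,  r̄m = 3.3333%
Cov = Σ(rp − r̄p)(rm − r̄m) / 6 = 32.3406
Var(rm) = Σ(rm − r̄m)² / 6 = 41.4189
β = Cov / Var = 32.3406 / 41.4189 = 0.7808

0.78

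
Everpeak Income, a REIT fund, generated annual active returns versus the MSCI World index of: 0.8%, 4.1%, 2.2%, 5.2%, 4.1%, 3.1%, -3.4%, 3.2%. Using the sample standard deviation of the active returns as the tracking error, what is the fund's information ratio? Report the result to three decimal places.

μ = (0.8 + 4.1 + 2.2 + 5.2 + 4.1 + 3.1 − 3.4 + 3.2) / 8 = 2.4125%
Sample std dev = √[50.9888 / 7] = 2.6989%
IR = μ / tracking error = 2.4125 / 2.6989 = 0.8939

0.894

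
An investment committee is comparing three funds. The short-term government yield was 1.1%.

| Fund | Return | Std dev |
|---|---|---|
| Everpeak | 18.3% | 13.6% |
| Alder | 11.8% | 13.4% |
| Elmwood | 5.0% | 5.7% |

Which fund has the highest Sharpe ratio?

Everpeak

Everpeak: Sharpe ratio = (18.3% − 1.1%) / 13.6% = 1.265
Alder: Sharpe ratio = (11.8% − 1.1%) / 13.4% = 0.799
Elmwood: Sharpe ratio = (5.0% − 1.1%) / 5.7% = 0.684
Highest: Everpeak (1.265).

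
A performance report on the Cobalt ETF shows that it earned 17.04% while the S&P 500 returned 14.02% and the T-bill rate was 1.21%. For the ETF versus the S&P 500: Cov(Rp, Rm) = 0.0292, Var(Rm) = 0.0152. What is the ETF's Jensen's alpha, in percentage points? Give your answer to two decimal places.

β = Cov / Var = 0.0292 / 0.0152 = 1.9211
E[R] = Rf + β(Rm − Rf) = 1.21% + 1.9211 × (14.02% − 1.21%) = 25.8193%
α = Rp − E[R] = 17.04% − 25.8193% = -8.7793

-8.78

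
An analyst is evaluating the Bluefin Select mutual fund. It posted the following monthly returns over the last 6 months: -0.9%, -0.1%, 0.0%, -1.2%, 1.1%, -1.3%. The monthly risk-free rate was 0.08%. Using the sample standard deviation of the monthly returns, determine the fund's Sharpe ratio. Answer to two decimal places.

-0.52

μ = (-0.9 − 0.1 + 0 − 1.2 + 1.1 − 1.3) / 6 = -2.40 / 6 = -0.4000%
Sample σ = √[Σ(r − μ)² / 5] = √[4.2000 / 5] = √0.8400 = 0.9165%
Sharpe = (μ − rf) / σ = (-0.4000 − 0.08) / 0.9165 = -0.4800 / 0.9165 = -0.5237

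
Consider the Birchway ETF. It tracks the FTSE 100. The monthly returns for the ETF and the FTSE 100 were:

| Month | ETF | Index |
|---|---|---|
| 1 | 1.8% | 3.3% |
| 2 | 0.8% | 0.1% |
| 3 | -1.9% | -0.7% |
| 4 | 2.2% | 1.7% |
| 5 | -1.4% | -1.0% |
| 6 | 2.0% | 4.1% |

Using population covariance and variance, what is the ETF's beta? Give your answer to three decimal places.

0.718

r̄p = 0.5833%,  r̄m = 1.2500%
Cov = Σ(rp − r̄p)(rm − r̄m) / 6 = 2.7192
Var(rm) = Σ(rm − r̄m)² / 6 = 3.7858
β = Cov / Var = 2.7192 / 3.7858 = 0.7183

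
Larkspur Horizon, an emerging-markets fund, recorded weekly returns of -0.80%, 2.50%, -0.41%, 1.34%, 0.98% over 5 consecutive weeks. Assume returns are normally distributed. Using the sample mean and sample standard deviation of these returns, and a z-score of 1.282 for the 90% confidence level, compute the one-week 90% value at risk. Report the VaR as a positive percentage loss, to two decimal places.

1.00

r̄ = (-0.8 + 2.5 − 0.41 + 1.34 + 0.98) / 5 = 0.7220%
Σ(r − r̄)² = (-0.8 − 0.7220)² + (2.5 − 0.7220)² + (-0.41 − 0.7220)² + … = 7.2077
sample σ = √(7.2077 / 4) = √1.8019 = 1.3423%
VaR = −(r̄ − z·σ) = −(0.7220 − 1.282 × 1.3423) = −(-0.9988) = 0.9988%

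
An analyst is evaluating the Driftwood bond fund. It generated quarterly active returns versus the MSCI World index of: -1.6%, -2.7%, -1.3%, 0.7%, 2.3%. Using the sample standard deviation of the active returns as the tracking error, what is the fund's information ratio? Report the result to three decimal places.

r̄ = (-1.6 − 2.7 − 1.3 + 0.7 + 2.3) / 5 = -2.60 / 5 = -0.5200%
Σ(r − r̄)² = (-1.6 − (-0.5200))² + (-2.7 − (-0.5200))² + (-1.3 − (-0.5200))² + … = 15.9680
σ = √[15.9680 / 4] = 1.9980%
IR = r̄ / tracking error = -0.5200 / 1.9980 = -0.2603

-0.260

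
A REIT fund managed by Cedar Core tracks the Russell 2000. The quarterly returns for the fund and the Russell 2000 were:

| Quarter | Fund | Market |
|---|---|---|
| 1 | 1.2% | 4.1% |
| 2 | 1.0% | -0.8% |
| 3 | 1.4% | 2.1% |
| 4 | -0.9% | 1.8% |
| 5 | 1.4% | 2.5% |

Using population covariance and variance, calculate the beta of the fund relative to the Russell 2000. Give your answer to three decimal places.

0.079

r̄p = 0.8200%,  r̄m = 1.9400%
Cov = Σ(rp − r̄p)(rm − r̄m) / 5 = 0.1972
Var(rm) = Σ(rm − r̄m)² / 5 = 2.5064
β = Cov / Var = 0.1972 / 2.5064 = 0.0787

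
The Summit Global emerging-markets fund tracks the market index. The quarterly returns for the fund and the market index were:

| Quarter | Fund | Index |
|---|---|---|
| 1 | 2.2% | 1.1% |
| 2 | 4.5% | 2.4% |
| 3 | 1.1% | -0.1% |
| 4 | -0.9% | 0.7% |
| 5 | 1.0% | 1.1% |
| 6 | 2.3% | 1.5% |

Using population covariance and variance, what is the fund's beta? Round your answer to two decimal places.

1.64

r̄p = 1.7000%,  r̄m = 1.1167%
Cov = Σ(rp − r̄p)(rm − r̄m) / 6 = 0.9400
Var(rm) = Σ(rm − r̄m)² / 6 = 0.5747
β = Cov / Var = 0.9400 / 0.5747 = 1.6356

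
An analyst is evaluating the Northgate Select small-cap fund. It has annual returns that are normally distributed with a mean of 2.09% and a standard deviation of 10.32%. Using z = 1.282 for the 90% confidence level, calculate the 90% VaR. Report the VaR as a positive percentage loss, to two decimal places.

VaR (as % loss) = −(μ − z·σ) = −(2.09% − 1.282 × 10.32%) = −(-11.14024%) = 11.14024%

11.14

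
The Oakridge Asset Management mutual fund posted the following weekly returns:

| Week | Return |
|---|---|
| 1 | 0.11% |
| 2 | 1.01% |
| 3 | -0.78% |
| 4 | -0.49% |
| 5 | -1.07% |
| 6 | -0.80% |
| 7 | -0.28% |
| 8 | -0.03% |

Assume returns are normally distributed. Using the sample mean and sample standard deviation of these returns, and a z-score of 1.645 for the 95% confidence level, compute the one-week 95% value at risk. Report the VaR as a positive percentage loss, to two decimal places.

1.38

r̄ = (0.11 + 1.01 − 0.78 − 0.49 − 1.07 − 0.8 − 0.28 − 0.03) / 8 = -2.330 / 8 = -0.2913%
Sample σ = √[Σ(r − r̄)² / 7] = √[3.0663 / 7] = √0.4380 = 0.6618%
VaR = −(r̄ − z·σ) = −(-0.2913 − 1.645 × 0.6618) = −(-1.3800) = 1.3800%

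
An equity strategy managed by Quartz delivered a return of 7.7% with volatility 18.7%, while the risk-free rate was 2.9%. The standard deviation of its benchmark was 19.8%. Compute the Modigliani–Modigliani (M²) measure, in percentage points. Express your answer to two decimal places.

Sharpe = (Rp − Rf) / σp = (7.7% − 2.9%) / 18.7% = 0.2567
M² = Rf + Sharpe × σm = 2.9% + 0.2567 × 19.8% = 7.9827%

7.98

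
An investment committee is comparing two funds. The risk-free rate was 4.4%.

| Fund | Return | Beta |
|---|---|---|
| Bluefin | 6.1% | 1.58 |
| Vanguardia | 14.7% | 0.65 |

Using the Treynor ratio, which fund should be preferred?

Bluefin: Treynor = (6.1% − 4.4%) / 1.58 = 1.076
Vanguardia: Treynor = (14.7% − 4.4%) / 0.65 = 15.846
Highest: Vanguardia (15.846).

Vanguardia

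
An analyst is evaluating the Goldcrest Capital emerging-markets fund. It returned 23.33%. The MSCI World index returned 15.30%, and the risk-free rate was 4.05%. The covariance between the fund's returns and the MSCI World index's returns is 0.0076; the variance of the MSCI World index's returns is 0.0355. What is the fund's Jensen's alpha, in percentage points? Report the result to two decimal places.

β = Cov / Var = 0.0076 / 0.0355 = 0.2141
E[R] = Rf + β(Rm − Rf) = 4.05% + 0.2141 × (15.30% − 4.05%) = 6.4586%
α = Rp − E[R] = 23.33% − 6.4586% = 16.8714

16.87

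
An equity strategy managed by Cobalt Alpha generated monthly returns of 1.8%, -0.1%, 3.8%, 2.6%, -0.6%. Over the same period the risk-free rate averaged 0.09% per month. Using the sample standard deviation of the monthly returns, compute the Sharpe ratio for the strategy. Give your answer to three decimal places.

r̄ = (1.8 − 0.1 + 3.8 + 2.6 − 0.6) / 5 = 1.5000%
Σ(r − r̄)² = (1.8 − 1.5000)² + (-0.1 − 1.5000)² + (3.8 − 1.5000)² + … = 13.5600
σ = √[13.5600 / 4] = 1.8412%
Sharpe = (r̄ − rf) / σ = (1.5000 − 0.09) / 1.8412 = 1.4100 / 1.8412 = 0.7658

0.766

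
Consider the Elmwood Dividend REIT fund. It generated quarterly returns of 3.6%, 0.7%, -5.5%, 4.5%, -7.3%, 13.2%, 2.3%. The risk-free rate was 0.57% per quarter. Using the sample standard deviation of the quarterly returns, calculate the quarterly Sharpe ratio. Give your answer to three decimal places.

0.158

μ = (3.6 + 0.7 − 5.5 + 4.5 − 7.3 + 13.2 + 2.3) / 7 = 11.50 / 7 = 1.6429%
Σ(r − μ)² = 277.8771; sample σ = √(277.8771/6) = 6.8054%
Sharpe = (μ − rf) / σ = (1.6429 − 0.57) / 6.8054 = 1.0729 / 6.8054 = 0.1577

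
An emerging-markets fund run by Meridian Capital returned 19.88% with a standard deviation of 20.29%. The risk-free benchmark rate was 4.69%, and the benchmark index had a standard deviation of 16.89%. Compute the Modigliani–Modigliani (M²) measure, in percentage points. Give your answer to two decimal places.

Sharpe = (Rp − Rf) / σp = (19.88% − 4.69%) / 20.29% = 0.7486
M² = Rf + Sharpe × σm = 4.69% + 0.7486 × 16.89% = 17.3339%

17.33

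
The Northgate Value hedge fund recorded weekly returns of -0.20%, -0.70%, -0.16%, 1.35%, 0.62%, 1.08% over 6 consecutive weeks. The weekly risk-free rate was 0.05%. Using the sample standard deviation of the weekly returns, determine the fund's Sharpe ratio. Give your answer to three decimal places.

0.348

r̄ = (-0.2 − 0.7 − 0.16 + 1.35 + 0.62 + 1.08) / 6 = 0.3317%
Σ(r − r̄)² = (-0.2 − 0.3317)² + (-0.7 − 0.3317)² + (-0.16 − 0.3317)² + … = 3.2689
sample σ = √(3.2689 / 5) = √0.6538 = 0.8086%
Sharpe = (r̄ − rf) / σ = (0.3317 − 0.05) / 0.8086 = 0.2817 / 0.8086 = 0.3484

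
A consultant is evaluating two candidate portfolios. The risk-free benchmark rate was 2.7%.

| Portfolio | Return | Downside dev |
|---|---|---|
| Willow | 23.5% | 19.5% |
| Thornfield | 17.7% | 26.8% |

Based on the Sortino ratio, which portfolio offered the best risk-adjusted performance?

Willow: Sortino ratio = (23.5% − 2.7%) / 19.5% = 1.067
Thornfield: Sortino ratio = (17.7% − 2.7%) / 26.8% = 0.560
Highest: Willow (1.067).

Willow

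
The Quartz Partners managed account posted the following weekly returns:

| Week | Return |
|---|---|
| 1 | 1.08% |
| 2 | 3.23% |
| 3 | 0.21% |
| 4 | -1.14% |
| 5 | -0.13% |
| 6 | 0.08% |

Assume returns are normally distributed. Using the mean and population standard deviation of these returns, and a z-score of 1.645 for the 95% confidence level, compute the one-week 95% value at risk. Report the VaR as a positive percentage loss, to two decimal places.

1.68

r̄ = (1.08 + 3.23 + 0.21 − 1.14 − 0.13 + 0.08) / 6 = 3.330 / 6 = 0.5550%
Population std dev = √[11.1182 / 6] = 1.3613%
VaR = −(r̄ − z·σ) = −(0.5550 − 1.645 × 1.3613) = −(-1.6843) = 1.6843%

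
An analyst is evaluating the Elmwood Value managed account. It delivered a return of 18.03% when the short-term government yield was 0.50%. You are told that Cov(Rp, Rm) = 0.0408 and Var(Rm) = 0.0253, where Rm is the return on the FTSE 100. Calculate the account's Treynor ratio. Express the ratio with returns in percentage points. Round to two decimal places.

β = Cov / Var = 0.0408 / 0.0253 = 1.6126
Treynor = (Rp − Rf) / β = (18.03% − 0.50%) / 1.6126 = 17.53 / 1.6126 = 10.8706

10.87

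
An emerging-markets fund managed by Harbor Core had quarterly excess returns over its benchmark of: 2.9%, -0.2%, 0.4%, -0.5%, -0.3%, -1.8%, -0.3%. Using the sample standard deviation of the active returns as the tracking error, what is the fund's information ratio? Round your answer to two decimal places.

r̄ = (2.9 − 0.2 + 0.4 − 0.5 − 0.3 − 1.8 − 0.3) / 7 = 0.20 / 7 = 0.0286%
Sample σ = √[Σ(r − r̄)² / 6] = √[12.2743 / 6] = √2.0457 = 1.4303%
IR = r̄ / tracking error = 0.0286 / 1.4303 = 0.0200

0.02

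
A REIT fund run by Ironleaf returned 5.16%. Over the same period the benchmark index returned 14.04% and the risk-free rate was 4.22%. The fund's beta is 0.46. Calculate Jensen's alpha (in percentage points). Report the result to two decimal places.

CAPM expected return = Rf + β(Rm − Rf) = 4.22% + 0.46 × (14.04% − 4.22%) = 4.22 + 0.46 × 9.82 = 8.7372%
Jensen's α = Rp − E[R] = 5.16% − 8.7372% = -3.5772

-3.58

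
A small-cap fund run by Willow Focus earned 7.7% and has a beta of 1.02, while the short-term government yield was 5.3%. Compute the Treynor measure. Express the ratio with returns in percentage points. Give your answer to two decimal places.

Treynor = (Rp − Rf) / β = (7.7% − 5.3%) / 1.02 = 2.40 / 1.02 = 2.3529

2.35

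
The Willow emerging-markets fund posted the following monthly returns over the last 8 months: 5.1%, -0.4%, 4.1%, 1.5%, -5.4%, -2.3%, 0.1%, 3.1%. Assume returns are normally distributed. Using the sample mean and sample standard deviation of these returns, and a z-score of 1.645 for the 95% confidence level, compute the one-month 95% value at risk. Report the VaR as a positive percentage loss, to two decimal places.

μ = (5.1 − 0.4 + 4.1 + 1.5 − 5.4 − 2.3 + 0.1 + 3.1) / 8 = 0.7250%
Σ(r − μ)² = (5.1 − 0.7250)² + (-0.4 − 0.7250)² + … = 85.0950
sample σ = √(85.0950 / 7) = √12.1564 = 3.4866%
VaR = −(μ − z·σ) = −(0.7250 − 1.645 × 3.4866) = −(-5.0105) = 5.0105%

5.01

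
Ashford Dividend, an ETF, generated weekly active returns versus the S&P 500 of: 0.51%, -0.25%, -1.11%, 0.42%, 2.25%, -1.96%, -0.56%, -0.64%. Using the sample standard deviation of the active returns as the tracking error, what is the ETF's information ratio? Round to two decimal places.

Mean return μ = -1.340 / 8 = -0.1675%
Σ(r − μ)² = (0.51 − (-0.1675))² + (-0.25 − (-0.1675))² + … = 11.1340
σ = √[11.1340 / 7] = 1.2612%
IR = μ / tracking error = -0.1675 / 1.2612 = -0.1328

-0.13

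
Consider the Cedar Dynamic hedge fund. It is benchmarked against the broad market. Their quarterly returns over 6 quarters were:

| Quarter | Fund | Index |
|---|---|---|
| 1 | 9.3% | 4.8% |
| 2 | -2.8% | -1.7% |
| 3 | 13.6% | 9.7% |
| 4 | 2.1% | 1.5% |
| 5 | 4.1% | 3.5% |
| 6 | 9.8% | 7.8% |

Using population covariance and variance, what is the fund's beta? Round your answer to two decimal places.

r̄p = 6.0167%,  r̄m = 4.2667%
Cov = Σ(rp − r̄p)(rm − r̄m) / 6 = 20.2056
Var(rm) = Σ(rm − r̄m)² / 6 = 14.3556
β = Cov / Var = 20.2056 / 14.3556 = 1.4075

1.41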